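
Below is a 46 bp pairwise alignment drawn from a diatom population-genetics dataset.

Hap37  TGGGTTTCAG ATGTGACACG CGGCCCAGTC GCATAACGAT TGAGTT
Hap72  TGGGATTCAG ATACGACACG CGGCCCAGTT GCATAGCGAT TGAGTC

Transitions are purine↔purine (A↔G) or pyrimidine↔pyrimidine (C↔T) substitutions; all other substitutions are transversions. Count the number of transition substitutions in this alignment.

5

Mismatches occur at site 5 (T/A, transversion), site 13 (G/A, transition), site 14 (T/C, transition), site 30 (C/T, transition), site 36 (A/G, transition), site 46 (T/C, transition).
Of the 6 differences, 5 transitions and 1 transversion, so the answer is 5.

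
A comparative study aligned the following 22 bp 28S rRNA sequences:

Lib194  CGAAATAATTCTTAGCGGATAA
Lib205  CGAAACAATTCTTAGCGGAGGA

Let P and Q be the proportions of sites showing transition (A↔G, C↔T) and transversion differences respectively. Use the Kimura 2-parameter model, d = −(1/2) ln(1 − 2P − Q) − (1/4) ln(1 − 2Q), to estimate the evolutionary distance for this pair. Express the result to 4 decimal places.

0.1527

Mismatches occur at site 6 (T/C, transition), site 20 (T/G, transversion), site 21 (A/G, transition).
Of the 3 differences, 2 transitions and 1 transversion over 22 sites: P = 2/22 = 0.090909, Q = 1/22 = 0.045455.
d = −0.5·ln(0.772727) − 0.25·ln(0.909090) = −0.5·(-0.257829) − 0.25·(-0.095311) = 0.1527.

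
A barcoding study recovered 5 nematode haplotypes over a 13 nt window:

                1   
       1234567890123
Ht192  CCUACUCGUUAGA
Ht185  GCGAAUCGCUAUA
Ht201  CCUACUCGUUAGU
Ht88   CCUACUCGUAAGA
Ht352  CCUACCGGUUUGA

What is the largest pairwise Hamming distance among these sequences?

Pairwise Hamming distances:
  Ht192 vs Ht185: 5
  Ht192 vs Ht201: 1
  Ht192 vs Ht88: 1
  Ht192 vs Ht352: 3
  Ht185 vs Ht201: 6
  Ht185 vs Ht88: 6
  Ht185 vs Ht352: 8
  Ht201 vs Ht88: 2
  Ht201 vs Ht352: 4
  Ht88 vs Ht352: 4
The largest is 8, between Ht185 and Ht352.

8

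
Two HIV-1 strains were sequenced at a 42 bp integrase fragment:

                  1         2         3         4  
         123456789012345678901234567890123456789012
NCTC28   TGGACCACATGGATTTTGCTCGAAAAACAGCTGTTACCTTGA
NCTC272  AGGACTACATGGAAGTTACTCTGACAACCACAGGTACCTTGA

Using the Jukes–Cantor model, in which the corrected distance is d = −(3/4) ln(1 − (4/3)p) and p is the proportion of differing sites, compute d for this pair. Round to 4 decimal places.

Differing sites — 1:T/A; 6:C/T; 14:T/A; 15:T/G; 18:G/A; 22:G/T; 23:A/G; 25:A/C; 29:A/C; 30:G/A; 32:T/A; 34:T/G.
p = 12/42 = 0.285714.
d = −0.75 · ln(1 − (4/3)·0.285714) = −0.75 · ln(0.619048) = −0.75 · (-0.479572) = 0.3597.

0.3597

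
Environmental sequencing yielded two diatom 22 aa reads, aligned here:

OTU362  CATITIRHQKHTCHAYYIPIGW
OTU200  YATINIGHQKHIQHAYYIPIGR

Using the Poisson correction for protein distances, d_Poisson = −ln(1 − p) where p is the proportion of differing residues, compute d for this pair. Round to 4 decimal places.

Differing sites — 1:C/Y; 5:T/N; 7:R/G; 12:T/I; 13:C/Q; 22:W/R.
p = 6/22 = 0.272727.
d = −ln(1 − 0.272727) = −ln(0.727273) = 0.3185.

0.3185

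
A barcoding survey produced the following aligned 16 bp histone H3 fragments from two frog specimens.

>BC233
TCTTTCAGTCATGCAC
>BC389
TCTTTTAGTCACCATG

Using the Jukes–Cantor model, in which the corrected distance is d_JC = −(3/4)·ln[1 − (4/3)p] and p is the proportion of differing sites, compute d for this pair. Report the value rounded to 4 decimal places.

0.5199

Mismatches occur at site 6 (C→T), site 12 (T→C), site 13 (G→C), site 14 (C→A), site 15 (A→T), site 16 (C→G).
p = 6/16 = 0.375000.
d = −0.75 · ln(1 − (4/3)·0.375000) = −0.75 · ln(0.500000) = −0.75 · (-0.693147) = 0.5199.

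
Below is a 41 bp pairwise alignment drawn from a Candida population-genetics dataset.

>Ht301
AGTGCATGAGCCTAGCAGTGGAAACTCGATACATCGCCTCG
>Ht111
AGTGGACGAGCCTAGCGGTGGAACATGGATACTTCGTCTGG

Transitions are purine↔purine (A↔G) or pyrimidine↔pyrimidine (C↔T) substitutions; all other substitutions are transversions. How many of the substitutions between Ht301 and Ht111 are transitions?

3

Differing sites — 5:C/G (Tv); 7:T/C (Ti); 17:A/G (Ti); 24:A/C (Tv); 25:C/A (Tv); 27:C/G (Tv); 33:A/T (Tv); 37:C/T (Ti); 40:C/G (Tv).
Of the 9 differences, 3 transitions and 6 transversions, so the answer is 3.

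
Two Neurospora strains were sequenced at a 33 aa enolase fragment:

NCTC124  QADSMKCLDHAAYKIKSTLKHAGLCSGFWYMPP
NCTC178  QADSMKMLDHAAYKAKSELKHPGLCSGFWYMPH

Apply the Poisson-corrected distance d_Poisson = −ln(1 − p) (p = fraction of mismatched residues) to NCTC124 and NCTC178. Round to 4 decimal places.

0.1643

Differing sites — 7:C/M; 15:I/A; 18:T/E; 22:A/P; 33:P/H.
p = 5/33 = 0.151515.
d = −ln(1 − 0.151515) = −ln(0.848485) = 0.1643.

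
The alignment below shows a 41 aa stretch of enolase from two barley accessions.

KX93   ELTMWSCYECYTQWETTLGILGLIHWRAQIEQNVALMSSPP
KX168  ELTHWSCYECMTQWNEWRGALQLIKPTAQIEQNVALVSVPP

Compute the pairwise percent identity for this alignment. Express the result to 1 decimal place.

68.3%

The sequences differ at positions 4 (M/H), 11 (Y/M), 15 (E/N), 16 (T/E), 17 (T/W), 18 (L/R), 20 (I/A), 22 (G/Q), 25 (H/K), 26 (W/P), 27 (R/T), 37 (M/V), 39 (S/V).
28 of the 41 sites match, so the percent identity is 28/41 × 100 = 68.3%.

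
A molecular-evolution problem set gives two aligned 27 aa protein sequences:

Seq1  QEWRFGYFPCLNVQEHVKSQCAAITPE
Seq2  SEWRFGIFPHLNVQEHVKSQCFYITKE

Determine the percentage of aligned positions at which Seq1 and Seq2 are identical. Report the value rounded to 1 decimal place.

77.8%

The sequences differ at positions 1 (Q/S), 7 (Y/I), 10 (C/H), 22 (A/F), 23 (A/Y), 26 (P/K).
21 of the 27 sites match, so the percent identity is 21/27 × 100 = 77.8%.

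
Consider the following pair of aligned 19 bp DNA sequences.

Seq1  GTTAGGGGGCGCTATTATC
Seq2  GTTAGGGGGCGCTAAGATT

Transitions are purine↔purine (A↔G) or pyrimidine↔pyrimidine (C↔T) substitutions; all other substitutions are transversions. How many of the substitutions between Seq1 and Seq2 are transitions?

1

Mismatches occur at site 15 (T→A, transversion), site 16 (T→G, transversion), site 19 (C→T, transition).
Of the 3 differences, 1 transition and 2 transversions, so the answer is 1.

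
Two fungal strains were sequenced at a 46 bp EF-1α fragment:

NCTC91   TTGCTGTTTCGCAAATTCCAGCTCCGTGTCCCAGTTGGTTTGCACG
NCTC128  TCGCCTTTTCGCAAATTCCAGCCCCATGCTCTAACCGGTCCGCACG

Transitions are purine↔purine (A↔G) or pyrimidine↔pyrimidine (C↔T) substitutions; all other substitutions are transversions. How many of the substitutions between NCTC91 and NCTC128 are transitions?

12

Differing sites — 2:T/C (Ti); 5:T/C (Ti); 6:G/T (Tv); 23:T/C (Ti); 26:G/A (Ti); 29:T/C (Ti); 30:C/T (Ti); 32:C/T (Ti); 34:G/A (Ti); 35:T/C (Ti); 36:T/C (Ti); 40:T/C (Ti); 41:T/C (Ti).
Of the 13 differences, 12 transitions and 1 transversion, so the answer is 12.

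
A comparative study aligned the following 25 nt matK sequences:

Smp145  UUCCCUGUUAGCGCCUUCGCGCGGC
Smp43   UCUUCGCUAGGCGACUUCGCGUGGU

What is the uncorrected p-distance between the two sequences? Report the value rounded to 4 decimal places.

Mismatches occur at site 2 (U→C), site 3 (C→U), site 4 (C→U), site 6 (U→G), site 7 (G→C), site 9 (U→A), site 10 (A→G), site 14 (C→A), site 22 (C→U), site 25 (C→U).
There are 10 differences over 25 sites, so p = 10/25 = 0.4000.

0.4000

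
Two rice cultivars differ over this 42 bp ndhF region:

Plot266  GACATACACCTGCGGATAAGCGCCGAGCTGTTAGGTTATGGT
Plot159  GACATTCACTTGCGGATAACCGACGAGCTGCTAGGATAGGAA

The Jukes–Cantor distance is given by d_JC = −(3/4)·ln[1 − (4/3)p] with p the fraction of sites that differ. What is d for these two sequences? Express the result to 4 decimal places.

Mismatches occur at site 6 (A↔T), site 10 (C↔T), site 20 (G↔C), site 23 (C↔A), site 31 (T↔C), site 36 (T↔A), site 39 (T↔G), site 41 (G↔A), site 42 (T↔A).
p = 9/42 = 0.214286.
d = −0.75 · ln(1 − (4/3)·0.214286) = −0.75 · ln(0.714285) = −0.75 · (-0.336473) = 0.2524.

0.2524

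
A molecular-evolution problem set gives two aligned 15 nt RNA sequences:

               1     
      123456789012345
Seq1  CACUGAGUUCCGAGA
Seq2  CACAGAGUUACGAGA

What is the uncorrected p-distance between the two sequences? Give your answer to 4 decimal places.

Differing sites — 4:U/A; 10:C/A.
There are 2 differences over 15 sites, so p = 2/15 = 0.1333.

0.1333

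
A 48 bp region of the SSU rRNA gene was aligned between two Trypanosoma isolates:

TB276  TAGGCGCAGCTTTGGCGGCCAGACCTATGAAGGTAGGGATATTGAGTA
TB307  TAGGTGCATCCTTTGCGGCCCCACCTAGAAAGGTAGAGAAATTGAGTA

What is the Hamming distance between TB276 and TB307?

10

Differing sites — 5:C/T; 9:G/T; 11:T/C; 14:G/T; 21:A/C; 22:G/C; 28:T/G; 29:G/A; 37:G/A; 40:T/A.
That gives 10 mismatches out of 48 aligned sites, so the Hamming distance is 10.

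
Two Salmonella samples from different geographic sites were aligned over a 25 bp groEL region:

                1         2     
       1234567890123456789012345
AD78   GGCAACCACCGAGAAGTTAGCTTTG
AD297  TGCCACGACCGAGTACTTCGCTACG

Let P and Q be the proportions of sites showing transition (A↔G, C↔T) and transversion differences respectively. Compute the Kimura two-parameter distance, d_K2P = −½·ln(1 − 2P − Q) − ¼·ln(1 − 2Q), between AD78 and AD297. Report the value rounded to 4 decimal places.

Mismatches occur at site 1 (G↔T, transversion), site 4 (A↔C, transversion), site 7 (C↔G, transversion), site 14 (A↔T, transversion), site 16 (G↔C, transversion), site 19 (A↔C, transversion), site 23 (T↔A, transversion), site 24 (T↔C, transition).
Of the 8 differences, 1 transition and 7 transversions over 25 sites: P = 1/25 = 0.040000, Q = 7/25 = 0.280000.
d = −0.5·ln(0.640000) − 0.25·ln(0.440000) = −0.5·(-0.446287) − 0.25·(-0.820981) = 0.4284.

0.4284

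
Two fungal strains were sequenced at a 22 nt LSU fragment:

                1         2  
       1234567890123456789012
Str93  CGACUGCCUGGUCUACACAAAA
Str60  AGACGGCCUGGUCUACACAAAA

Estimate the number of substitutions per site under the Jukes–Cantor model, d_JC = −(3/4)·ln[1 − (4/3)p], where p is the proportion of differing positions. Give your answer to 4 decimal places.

0.0969

The sequences differ at positions 1 (C/A), 5 (U/G).
p = 2/22 = 0.090909.
d = −0.75 · ln(1 − (4/3)·0.090909) = −0.75 · ln(0.878788) = −0.75 · (-0.129212) = 0.0969.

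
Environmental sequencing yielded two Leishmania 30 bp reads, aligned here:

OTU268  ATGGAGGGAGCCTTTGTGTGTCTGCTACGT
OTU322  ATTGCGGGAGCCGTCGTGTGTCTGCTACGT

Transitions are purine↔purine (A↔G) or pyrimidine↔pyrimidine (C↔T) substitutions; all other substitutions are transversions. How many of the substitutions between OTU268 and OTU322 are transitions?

The sequences differ at positions 3 (G/T, transversion), 5 (A/C, transversion), 13 (T/G, transversion), 15 (T/C, transition).
Of the 4 differences, 1 transition and 3 transversions, so the answer is 1.

1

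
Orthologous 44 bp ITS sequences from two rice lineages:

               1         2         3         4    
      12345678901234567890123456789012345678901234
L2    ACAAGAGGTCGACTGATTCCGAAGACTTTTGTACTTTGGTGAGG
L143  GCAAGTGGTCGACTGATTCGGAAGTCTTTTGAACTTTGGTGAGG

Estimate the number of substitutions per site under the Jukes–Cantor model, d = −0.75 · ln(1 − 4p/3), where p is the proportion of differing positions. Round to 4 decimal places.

Mismatches occur at site 1 (A↔G), site 6 (A↔T), site 20 (C↔G), site 25 (A↔T), site 32 (T↔A).
p = 5/44 = 0.113636.
d = −0.75 · ln(1 − (4/3)·0.113636) = −0.75 · ln(0.848485) = −0.75 · (-0.164303) = 0.1232.

0.1232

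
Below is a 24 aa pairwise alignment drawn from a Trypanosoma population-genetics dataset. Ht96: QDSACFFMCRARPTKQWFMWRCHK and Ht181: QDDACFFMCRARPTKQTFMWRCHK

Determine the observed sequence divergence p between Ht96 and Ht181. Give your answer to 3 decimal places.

Differing sites — 3:S/D; 17:W/T.
There are 2 differences over 24 sites, so p = 2/24 = 0.083.

0.083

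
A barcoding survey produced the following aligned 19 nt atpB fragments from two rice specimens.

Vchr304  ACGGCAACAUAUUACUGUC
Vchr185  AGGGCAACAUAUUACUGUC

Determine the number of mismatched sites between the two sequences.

A single mismatch occurs at site 2 (C/G).
That gives 1 mismatch out of 19 aligned sites, so the Hamming distance is 1.

1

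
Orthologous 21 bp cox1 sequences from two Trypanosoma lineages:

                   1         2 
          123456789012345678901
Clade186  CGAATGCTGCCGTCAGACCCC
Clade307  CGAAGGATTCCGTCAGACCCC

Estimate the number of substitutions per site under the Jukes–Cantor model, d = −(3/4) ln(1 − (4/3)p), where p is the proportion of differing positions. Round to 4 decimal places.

The sequences differ at positions 5 (T/G), 7 (C/A), 9 (G/T).
p = 3/21 = 0.142857.
d = −0.75 · ln(1 − (4/3)·0.142857) = −0.75 · ln(0.809524) = −0.75 · (-0.211309) = 0.1585.

0.1585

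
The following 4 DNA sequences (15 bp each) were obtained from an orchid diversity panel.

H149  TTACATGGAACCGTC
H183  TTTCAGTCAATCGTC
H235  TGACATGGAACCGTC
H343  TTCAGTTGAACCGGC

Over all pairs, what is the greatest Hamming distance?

Pairwise Hamming distances:
  H149 vs H183: 5
  H149 vs H235: 1
  H149 vs H343: 5
  H183 vs H235: 6
  H183 vs H343: 7
  H235 vs H343: 6
The largest is 7, between H183 and H343.

7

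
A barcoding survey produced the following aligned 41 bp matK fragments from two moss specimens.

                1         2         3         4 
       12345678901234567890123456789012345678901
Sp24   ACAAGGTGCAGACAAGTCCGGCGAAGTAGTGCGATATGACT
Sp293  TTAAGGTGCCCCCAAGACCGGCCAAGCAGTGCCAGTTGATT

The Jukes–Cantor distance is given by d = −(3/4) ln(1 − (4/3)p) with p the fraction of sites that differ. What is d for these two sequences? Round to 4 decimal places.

Mismatches occur at site 1 (A→T), site 2 (C→T), site 10 (A→C), site 11 (G→C), site 12 (A→C), site 17 (T→A), site 23 (G→C), site 27 (T→C), site 33 (G→C), site 35 (T→G), site 36 (A→T), site 40 (C→T).
p = 12/41 = 0.292683.
d = −0.75 · ln(1 − (4/3)·0.292683) = −0.75 · ln(0.609756) = −0.75 · (-0.494696) = 0.3710.

0.3710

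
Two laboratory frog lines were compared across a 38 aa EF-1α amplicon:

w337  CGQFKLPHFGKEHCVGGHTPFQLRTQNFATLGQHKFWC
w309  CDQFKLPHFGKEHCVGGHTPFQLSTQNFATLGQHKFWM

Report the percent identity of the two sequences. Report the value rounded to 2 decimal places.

Mismatches occur at site 2 (G→D), site 24 (R→S), site 38 (C→M).
35 of the 38 sites match, so the percent identity is 35/38 × 100 = 92.11%.

92.11%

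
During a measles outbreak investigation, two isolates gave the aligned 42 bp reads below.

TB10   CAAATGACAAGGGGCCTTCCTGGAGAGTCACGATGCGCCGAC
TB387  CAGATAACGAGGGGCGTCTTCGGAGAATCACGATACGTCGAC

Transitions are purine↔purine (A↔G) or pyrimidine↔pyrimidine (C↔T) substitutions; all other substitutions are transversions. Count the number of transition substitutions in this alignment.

The sequences differ at positions 3 (A/G, transition), 6 (G/A, transition), 9 (A/G, transition), 16 (C/G, transversion), 18 (T/C, transition), 19 (C/T, transition), 20 (C/T, transition), 21 (T/C, transition), 27 (G/A, transition), 35 (G/A, transition), 38 (C/T, transition).
Of the 11 differences, 10 transitions and 1 transversion, so the answer is 10.

10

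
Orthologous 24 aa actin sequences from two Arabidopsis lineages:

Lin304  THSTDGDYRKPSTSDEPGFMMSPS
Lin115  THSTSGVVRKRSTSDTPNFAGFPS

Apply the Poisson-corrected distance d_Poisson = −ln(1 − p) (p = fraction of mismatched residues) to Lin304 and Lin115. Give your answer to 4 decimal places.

Mismatches occur at site 5 (D↔S), site 7 (D↔V), site 8 (Y↔V), site 11 (P↔R), site 16 (E↔T), site 18 (G↔N), site 20 (M↔A), site 21 (M↔G), site 22 (S↔F).
p = 9/24 = 0.375000.
d = −ln(1 − 0.375000) = −ln(0.625000) = 0.4700.

0.4700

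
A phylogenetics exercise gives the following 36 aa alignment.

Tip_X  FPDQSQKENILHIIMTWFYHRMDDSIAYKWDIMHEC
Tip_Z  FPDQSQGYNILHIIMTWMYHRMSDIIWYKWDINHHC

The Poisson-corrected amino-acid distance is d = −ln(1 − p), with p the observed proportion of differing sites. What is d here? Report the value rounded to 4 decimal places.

0.2513

The sequences differ at positions 7 (K/G), 8 (E/Y), 18 (F/M), 23 (D/S), 25 (S/I), 27 (A/W), 33 (M/N), 35 (E/H).
p = 8/36 = 0.222222.
d = −ln(1 − 0.222222) = −ln(0.777778) = 0.2513.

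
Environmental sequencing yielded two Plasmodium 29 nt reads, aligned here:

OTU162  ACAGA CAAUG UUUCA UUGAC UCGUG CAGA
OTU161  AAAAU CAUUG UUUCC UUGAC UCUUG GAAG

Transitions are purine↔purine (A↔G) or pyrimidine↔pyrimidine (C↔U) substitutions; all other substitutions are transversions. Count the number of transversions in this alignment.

Mismatches occur at site 2 (C→A, transversion), site 4 (G→A, transition), site 5 (A→U, transversion), site 8 (A→U, transversion), site 15 (A→C, transversion), site 23 (G→U, transversion), site 26 (C→G, transversion), site 28 (G→A, transition), site 29 (A→G, transition).
Of the 9 differences, 3 transitions and 6 transversions, so the answer is 6.

6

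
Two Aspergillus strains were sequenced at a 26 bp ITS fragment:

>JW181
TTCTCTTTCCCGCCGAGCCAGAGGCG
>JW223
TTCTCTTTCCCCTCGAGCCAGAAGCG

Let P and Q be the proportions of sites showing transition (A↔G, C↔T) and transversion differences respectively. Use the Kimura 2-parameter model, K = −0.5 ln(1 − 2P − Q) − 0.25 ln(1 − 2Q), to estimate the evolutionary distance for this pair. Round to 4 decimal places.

The sequences differ at positions 12 (G/C, transversion), 13 (C/T, transition), 23 (G/A, transition).
Of the 3 differences, 2 transitions and 1 transversion over 26 sites: P = 2/26 = 0.076923, Q = 1/26 = 0.038462.
d = −0.5·ln(0.807692) − 0.25·ln(0.923076) = −0.5·(-0.213574) − 0.25·(-0.080044) = 0.1268.

0.1268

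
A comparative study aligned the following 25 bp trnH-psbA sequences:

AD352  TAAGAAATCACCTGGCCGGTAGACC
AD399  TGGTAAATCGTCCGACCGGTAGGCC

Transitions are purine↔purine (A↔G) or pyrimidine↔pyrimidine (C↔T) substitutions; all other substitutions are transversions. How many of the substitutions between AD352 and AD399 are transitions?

7

Mismatches occur at site 2 (A/G, transition), site 3 (A/G, transition), site 4 (G/T, transversion), site 10 (A/G, transition), site 11 (C/T, transition), site 13 (T/C, transition), site 15 (G/A, transition), site 23 (A/G, transition).
Of the 8 differences, 7 transitions and 1 transversion, so the answer is 7.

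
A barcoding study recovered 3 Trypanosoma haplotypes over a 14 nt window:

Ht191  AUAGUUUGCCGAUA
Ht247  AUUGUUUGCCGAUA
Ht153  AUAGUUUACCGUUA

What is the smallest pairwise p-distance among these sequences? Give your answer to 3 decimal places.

0.071

Pairwise Hamming distances:
  Ht191 vs Ht247: 1
  Ht191 vs Ht153: 2
  Ht247 vs Ht153: 3
The smallest is 1 mismatch, between Ht191 and Ht247; p = 1/14 = 0.071.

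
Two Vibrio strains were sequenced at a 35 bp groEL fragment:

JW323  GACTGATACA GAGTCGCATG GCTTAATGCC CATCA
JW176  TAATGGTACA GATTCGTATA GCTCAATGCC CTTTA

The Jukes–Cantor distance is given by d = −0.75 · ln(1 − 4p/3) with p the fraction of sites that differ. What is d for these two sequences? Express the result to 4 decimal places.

The sequences differ at positions 1 (G/T), 3 (C/A), 6 (A/G), 13 (G/T), 17 (C/T), 20 (G/A), 24 (T/C), 32 (A/T), 34 (C/T).
p = 9/35 = 0.257143.
d = −0.75 · ln(1 − (4/3)·0.257143) = −0.75 · ln(0.657143) = −0.75 · (-0.419854) = 0.3149.

0.3149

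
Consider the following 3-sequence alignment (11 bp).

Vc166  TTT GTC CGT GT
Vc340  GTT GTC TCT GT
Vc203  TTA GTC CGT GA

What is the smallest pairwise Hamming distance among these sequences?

2

Pairwise Hamming distances:
  Vc166 vs Vc340: 3
  Vc166 vs Vc203: 2
  Vc340 vs Vc203: 5
The smallest is 2, between Vc166 and Vc203.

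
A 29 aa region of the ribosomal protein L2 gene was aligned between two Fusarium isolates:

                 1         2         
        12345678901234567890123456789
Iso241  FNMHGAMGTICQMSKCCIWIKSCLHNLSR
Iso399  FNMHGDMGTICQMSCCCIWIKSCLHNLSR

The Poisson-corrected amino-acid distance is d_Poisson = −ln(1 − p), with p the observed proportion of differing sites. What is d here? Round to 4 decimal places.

Differing sites — 6:A/D; 15:K/C.
p = 2/29 = 0.068966.
d = −ln(1 − 0.068966) = −ln(0.931034) = 0.0715.

0.0715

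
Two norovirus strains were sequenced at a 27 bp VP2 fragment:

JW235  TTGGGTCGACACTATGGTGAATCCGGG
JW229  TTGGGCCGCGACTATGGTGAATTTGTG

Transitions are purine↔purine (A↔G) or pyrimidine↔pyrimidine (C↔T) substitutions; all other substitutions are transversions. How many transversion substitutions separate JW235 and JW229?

3

Mismatches occur at site 6 (T→C, transition), site 9 (A→C, transversion), site 10 (C→G, transversion), site 23 (C→T, transition), site 24 (C→T, transition), site 26 (G→T, transversion).
Of the 6 differences, 3 transitions and 3 transversions, so the answer is 3.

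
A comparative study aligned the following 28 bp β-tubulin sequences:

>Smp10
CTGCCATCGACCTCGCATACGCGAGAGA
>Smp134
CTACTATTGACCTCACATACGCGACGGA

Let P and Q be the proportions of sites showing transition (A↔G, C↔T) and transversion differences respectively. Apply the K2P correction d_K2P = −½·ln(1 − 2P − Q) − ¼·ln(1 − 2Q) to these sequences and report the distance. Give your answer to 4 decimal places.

0.2680

The sequences differ at positions 3 (G/A, transition), 5 (C/T, transition), 8 (C/T, transition), 15 (G/A, transition), 25 (G/C, transversion), 26 (A/G, transition).
Of the 6 differences, 5 transitions and 1 transversion over 28 sites: P = 5/28 = 0.178571, Q = 1/28 = 0.035714.
d = −0.5·ln(0.607144) − 0.25·ln(0.928572) = −0.5·(-0.498989) − 0.25·(-0.074107) = 0.2680.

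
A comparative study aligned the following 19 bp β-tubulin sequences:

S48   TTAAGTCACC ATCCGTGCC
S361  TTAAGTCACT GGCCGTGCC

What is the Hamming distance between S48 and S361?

The sequences differ at positions 10 (C/T), 11 (A/G), 12 (T/G).
That gives 3 mismatches out of 19 aligned sites, so the Hamming distance is 3.

3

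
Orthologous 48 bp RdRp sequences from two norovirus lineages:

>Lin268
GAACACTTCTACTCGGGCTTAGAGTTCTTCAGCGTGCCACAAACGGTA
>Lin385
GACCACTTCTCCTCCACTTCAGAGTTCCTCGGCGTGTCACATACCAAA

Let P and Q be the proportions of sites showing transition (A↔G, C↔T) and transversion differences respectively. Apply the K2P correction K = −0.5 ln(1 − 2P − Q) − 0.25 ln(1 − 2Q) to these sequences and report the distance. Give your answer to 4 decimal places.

The sequences differ at positions 3 (A/C, transversion), 11 (A/C, transversion), 15 (G/C, transversion), 16 (G/A, transition), 17 (G/C, transversion), 18 (C/T, transition), 20 (T/C, transition), 28 (T/C, transition), 31 (A/G, transition), 37 (C/T, transition), 42 (A/T, transversion), 45 (G/C, transversion), 46 (G/A, transition), 47 (T/A, transversion).
Of the 14 differences, 7 transitions and 7 transversions over 48 sites: P = 7/48 = 0.145833, Q = 7/48 = 0.145833.
d = −0.5·ln(0.562501) − 0.25·ln(0.708334) = −0.5·(-0.575362) − 0.25·(-0.344840) = 0.3739.

0.3739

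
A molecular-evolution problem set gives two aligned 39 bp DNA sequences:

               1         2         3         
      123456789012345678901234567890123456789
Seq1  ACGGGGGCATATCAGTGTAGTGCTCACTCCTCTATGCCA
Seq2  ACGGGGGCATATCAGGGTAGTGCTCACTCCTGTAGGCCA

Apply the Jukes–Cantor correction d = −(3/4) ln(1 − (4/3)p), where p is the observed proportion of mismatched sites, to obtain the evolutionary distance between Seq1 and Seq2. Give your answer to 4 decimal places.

Mismatches occur at site 16 (T/G), site 32 (C/G), site 35 (T/G).
p = 3/39 = 0.076923.
d = −0.75 · ln(1 − (4/3)·0.076923) = −0.75 · ln(0.897436) = −0.75 · (-0.108213) = 0.0812.

0.0812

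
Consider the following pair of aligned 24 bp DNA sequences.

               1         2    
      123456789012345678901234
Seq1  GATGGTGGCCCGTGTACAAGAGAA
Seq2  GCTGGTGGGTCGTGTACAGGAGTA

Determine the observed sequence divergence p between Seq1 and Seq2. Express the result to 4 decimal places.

0.2083

Differing sites — 2:A/C; 9:C/G; 10:C/T; 19:A/G; 23:A/T.
There are 5 differences over 24 sites, so p = 5/24 = 0.2083.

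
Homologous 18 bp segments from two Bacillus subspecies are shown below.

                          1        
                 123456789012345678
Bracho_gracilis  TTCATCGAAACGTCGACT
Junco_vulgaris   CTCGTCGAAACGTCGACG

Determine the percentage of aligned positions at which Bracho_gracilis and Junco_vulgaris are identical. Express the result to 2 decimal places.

83.33%

The sequences differ at positions 1 (T/C), 4 (A/G), 18 (T/G).
15 of the 18 sites match, so the percent identity is 15/18 × 100 = 83.33%.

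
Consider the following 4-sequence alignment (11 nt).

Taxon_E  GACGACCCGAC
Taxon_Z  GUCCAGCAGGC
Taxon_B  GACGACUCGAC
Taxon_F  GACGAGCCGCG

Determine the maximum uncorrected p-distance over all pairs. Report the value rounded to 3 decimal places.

Pairwise Hamming distances:
  Taxon_E vs Taxon_Z: 5
  Taxon_E vs Taxon_B: 1
  Taxon_E vs Taxon_F: 3
  Taxon_Z vs Taxon_B: 6
  Taxon_Z vs Taxon_F: 5
  Taxon_B vs Taxon_F: 4
The largest is 6 mismatches, between Taxon_Z and Taxon_B; p = 6/11 = 0.545.

0.545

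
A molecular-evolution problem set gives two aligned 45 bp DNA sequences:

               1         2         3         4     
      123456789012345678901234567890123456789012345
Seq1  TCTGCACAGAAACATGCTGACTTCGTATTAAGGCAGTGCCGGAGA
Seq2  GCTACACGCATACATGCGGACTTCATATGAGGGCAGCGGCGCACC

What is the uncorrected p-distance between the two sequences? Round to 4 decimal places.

0.3111

The sequences differ at positions 1 (T/G), 4 (G/A), 8 (A/G), 9 (G/C), 11 (A/T), 18 (T/G), 25 (G/A), 29 (T/G), 31 (A/G), 37 (T/C), 39 (C/G), 42 (G/C), 44 (G/C), 45 (A/C).
There are 14 differences over 45 sites, so p = 14/45 = 0.3111.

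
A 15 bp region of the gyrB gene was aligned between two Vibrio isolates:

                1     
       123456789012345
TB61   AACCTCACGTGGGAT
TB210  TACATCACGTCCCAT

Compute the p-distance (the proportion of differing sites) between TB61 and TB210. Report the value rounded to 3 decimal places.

Differing sites — 1:A/T; 4:C/A; 11:G/C; 12:G/C; 13:G/C.
There are 5 differences over 15 sites, so p = 5/15 = 0.333.

0.333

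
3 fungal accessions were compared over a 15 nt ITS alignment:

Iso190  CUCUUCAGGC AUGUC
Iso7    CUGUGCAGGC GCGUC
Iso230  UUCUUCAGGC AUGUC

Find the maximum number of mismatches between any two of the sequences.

Pairwise Hamming distances:
  Iso190 vs Iso7: 4
  Iso190 vs Iso230: 1
  Iso7 vs Iso230: 5
The largest is 5, between Iso7 and Iso230.

5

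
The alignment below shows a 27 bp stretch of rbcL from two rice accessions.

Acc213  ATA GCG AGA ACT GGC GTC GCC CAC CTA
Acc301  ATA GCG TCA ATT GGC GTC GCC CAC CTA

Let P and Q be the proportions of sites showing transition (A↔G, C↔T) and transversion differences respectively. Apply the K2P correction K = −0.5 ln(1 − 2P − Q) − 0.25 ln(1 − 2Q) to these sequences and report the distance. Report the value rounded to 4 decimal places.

Mismatches occur at site 7 (A→T, transversion), site 8 (G→C, transversion), site 11 (C→T, transition).
Of the 3 differences, 1 transition and 2 transversions over 27 sites: P = 1/27 = 0.037037, Q = 2/27 = 0.074074.
d = −0.5·ln(0.851852) − 0.25·ln(0.851852) = −0.5·(-0.160342) − 0.25·(-0.160342) = 0.1203.

0.1203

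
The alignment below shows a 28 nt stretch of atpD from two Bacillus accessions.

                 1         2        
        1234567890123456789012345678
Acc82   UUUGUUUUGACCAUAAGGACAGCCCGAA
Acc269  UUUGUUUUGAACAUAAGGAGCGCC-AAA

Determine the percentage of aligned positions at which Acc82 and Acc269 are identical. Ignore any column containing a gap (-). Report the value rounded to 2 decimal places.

85.19%

Excluding the 1 gap column leaves 27 comparable sites.
Mismatches occur at site 11 (C/A), site 20 (C/G), site 21 (A/C), site 26 (G/A).
23 of the 27 comparable sites match, so the percent identity is 23/27 × 100 = 85.19%.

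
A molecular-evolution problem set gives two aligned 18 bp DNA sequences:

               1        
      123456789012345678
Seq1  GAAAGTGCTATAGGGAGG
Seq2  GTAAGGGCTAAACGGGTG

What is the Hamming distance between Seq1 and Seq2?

The sequences differ at positions 2 (A/T), 6 (T/G), 11 (T/A), 13 (G/C), 16 (A/G), 17 (G/T).
That gives 6 mismatches out of 18 aligned sites, so the Hamming distance is 6.

6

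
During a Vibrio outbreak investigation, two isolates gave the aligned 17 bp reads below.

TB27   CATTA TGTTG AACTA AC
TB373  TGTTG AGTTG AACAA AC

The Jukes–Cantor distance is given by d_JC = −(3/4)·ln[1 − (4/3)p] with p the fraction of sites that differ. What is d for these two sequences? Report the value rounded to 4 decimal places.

The sequences differ at positions 1 (C/T), 2 (A/G), 5 (A/G), 6 (T/A), 14 (T/A).
p = 5/17 = 0.294118.
d = −0.75 · ln(1 − (4/3)·0.294118) = −0.75 · ln(0.607843) = −0.75 · (-0.497839) = 0.3734.

0.3734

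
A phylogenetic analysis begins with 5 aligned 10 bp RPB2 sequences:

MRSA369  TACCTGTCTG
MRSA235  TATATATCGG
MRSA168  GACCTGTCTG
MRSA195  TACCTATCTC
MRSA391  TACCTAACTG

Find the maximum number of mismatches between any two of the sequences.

5

Pairwise Hamming distances:
  MRSA369 vs MRSA235: 4
  MRSA369 vs MRSA168: 1
  MRSA369 vs MRSA195: 2
  MRSA369 vs MRSA391: 2
  MRSA235 vs MRSA168: 5
  MRSA235 vs MRSA195: 4
  MRSA235 vs MRSA391: 4
  MRSA168 vs MRSA195: 3
  MRSA168 vs MRSA391: 3
  MRSA195 vs MRSA391: 2
The largest is 5, between MRSA235 and MRSA168.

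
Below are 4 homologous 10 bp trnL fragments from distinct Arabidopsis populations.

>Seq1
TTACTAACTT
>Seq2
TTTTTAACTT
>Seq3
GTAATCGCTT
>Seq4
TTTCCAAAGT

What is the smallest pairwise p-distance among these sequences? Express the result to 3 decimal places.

Pairwise Hamming distances:
  Seq1 vs Seq2: 2
  Seq1 vs Seq3: 4
  Seq1 vs Seq4: 4
  Seq2 vs Seq3: 5
  Seq2 vs Seq4: 4
  Seq3 vs Seq4: 8
The smallest is 2 mismatches, between Seq1 and Seq2; p = 2/10 = 0.200.

0.200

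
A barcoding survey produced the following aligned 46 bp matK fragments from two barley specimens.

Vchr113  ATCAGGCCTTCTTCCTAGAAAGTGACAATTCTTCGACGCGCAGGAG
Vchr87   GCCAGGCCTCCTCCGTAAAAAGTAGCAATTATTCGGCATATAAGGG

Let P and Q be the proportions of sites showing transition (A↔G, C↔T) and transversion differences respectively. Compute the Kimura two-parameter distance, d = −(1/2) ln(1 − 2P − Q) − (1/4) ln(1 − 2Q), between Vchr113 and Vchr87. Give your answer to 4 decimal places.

0.5508

The sequences differ at positions 1 (A/G, transition), 2 (T/C, transition), 10 (T/C, transition), 13 (T/C, transition), 15 (C/G, transversion), 18 (G/A, transition), 24 (G/A, transition), 25 (A/G, transition), 31 (C/A, transversion), 36 (A/G, transition), 38 (G/A, transition), 39 (C/T, transition), 40 (G/A, transition), 41 (C/T, transition), 43 (G/A, transition), 45 (A/G, transition).
Of the 16 differences, 14 transitions and 2 transversions over 46 sites: P = 14/46 = 0.304348, Q = 2/46 = 0.043478.
d = −0.5·ln(0.347826) − 0.25·ln(0.913044) = −0.5·(-1.056053) − 0.25·(-0.090971) = 0.5508.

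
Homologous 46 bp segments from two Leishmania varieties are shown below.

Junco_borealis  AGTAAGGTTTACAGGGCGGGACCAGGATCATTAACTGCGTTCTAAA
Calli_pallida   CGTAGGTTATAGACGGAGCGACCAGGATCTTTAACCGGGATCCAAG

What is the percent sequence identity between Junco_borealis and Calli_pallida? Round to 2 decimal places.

69.57%

Mismatches occur at site 1 (A/C), site 5 (A/G), site 7 (G/T), site 9 (T/A), site 12 (C/G), site 14 (G/C), site 17 (C/A), site 19 (G/C), site 30 (A/T), site 36 (T/C), site 38 (C/G), site 40 (T/A), site 43 (T/C), site 46 (A/G).
32 of the 46 sites match, so the percent identity is 32/46 × 100 = 69.57%.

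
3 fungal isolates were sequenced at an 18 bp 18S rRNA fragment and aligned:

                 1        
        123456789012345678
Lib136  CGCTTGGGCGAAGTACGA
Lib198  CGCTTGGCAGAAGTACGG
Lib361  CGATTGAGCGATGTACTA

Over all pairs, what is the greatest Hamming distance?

Pairwise Hamming distances:
  Lib136 vs Lib198: 3
  Lib136 vs Lib361: 4
  Lib198 vs Lib361: 7
The largest is 7, between Lib198 and Lib361.

7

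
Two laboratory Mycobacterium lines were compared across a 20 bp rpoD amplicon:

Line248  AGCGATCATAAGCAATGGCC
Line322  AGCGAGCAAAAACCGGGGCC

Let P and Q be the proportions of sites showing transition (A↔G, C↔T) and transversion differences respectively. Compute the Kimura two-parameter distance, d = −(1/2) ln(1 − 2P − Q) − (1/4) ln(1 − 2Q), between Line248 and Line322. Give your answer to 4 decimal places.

0.3831

The sequences differ at positions 6 (T/G, transversion), 9 (T/A, transversion), 12 (G/A, transition), 14 (A/C, transversion), 15 (A/G, transition), 16 (T/G, transversion).
Of the 6 differences, 2 transitions and 4 transversions over 20 sites: P = 2/20 = 0.100000, Q = 4/20 = 0.200000.
d = −0.5·ln(0.600000) − 0.25·ln(0.600000) = −0.5·(-0.510826) − 0.25·(-0.510826) = 0.3831.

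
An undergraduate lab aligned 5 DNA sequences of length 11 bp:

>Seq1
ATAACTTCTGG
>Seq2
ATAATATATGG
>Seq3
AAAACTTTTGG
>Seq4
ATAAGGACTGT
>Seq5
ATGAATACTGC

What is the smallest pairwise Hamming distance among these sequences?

2

Pairwise Hamming distances:
  Seq1 vs Seq2: 3
  Seq1 vs Seq3: 2
  Seq1 vs Seq4: 4
  Seq1 vs Seq5: 4
  Seq2 vs Seq3: 4
  Seq2 vs Seq4: 5
  Seq2 vs Seq5: 6
  Seq3 vs Seq4: 6
  Seq3 vs Seq5: 6
  Seq4 vs Seq5: 4
The smallest is 2, between Seq1 and Seq3.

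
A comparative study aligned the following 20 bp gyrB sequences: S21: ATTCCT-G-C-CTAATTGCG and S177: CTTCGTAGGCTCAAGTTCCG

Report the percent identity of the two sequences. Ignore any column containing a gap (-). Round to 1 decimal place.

Excluding the 3 gap columns leaves 17 comparable sites.
Differing sites — 1:A/C; 5:C/G; 13:T/A; 15:A/G; 18:G/C.
12 of the 17 comparable sites match, so the percent identity is 12/17 × 100 = 70.6%.

70.6%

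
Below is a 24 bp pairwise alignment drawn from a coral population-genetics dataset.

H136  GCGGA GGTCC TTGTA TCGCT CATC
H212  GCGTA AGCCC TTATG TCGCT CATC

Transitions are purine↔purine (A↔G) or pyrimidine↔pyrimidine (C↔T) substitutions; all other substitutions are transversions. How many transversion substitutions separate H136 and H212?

Mismatches occur at site 4 (G→T, transversion), site 6 (G→A, transition), site 8 (T→C, transition), site 13 (G→A, transition), site 15 (A→G, transition).
Of the 5 differences, 4 transitions and 1 transversion, so the answer is 1.

1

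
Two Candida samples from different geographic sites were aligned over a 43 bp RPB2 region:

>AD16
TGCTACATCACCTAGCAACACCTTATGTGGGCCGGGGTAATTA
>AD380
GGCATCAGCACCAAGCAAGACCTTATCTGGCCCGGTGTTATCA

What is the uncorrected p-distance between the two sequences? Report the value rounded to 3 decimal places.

The sequences differ at positions 1 (T/G), 4 (T/A), 5 (A/T), 8 (T/G), 13 (T/A), 19 (C/G), 27 (G/C), 31 (G/C), 36 (G/T), 39 (A/T), 42 (T/C).
There are 11 differences over 43 sites, so p = 11/43 = 0.256.

0.256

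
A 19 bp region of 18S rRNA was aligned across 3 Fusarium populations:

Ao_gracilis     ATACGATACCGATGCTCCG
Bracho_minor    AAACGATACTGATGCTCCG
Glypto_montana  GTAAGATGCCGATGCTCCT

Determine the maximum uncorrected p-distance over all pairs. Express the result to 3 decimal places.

Pairwise Hamming distances:
  Ao_gracilis vs Bracho_minor: 2
  Ao_gracilis vs Glypto_montana: 4
  Bracho_minor vs Glypto_montana: 6
The largest is 6 mismatches, between Bracho_minor and Glypto_montana; p = 6/19 = 0.316.

0.316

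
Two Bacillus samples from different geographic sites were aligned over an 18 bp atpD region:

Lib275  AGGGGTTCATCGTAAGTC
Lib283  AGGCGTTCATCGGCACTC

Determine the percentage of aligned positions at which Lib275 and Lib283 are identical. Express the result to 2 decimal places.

Mismatches occur at site 4 (G→C), site 13 (T→G), site 14 (A→C), site 16 (G→C).
14 of the 18 sites match, so the percent identity is 14/18 × 100 = 77.78%.

77.78%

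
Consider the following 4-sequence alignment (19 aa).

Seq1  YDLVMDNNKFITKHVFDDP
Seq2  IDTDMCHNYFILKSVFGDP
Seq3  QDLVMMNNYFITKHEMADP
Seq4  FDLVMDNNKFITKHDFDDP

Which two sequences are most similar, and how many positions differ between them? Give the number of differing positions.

Pairwise Hamming distances:
  Seq1 vs Seq2: 9
  Seq1 vs Seq3: 6
  Seq1 vs Seq4: 2
  Seq2 vs Seq3: 10
  Seq2 vs Seq4: 10
  Seq3 vs Seq4: 6
The smallest is 2, between Seq1 and Seq4.

2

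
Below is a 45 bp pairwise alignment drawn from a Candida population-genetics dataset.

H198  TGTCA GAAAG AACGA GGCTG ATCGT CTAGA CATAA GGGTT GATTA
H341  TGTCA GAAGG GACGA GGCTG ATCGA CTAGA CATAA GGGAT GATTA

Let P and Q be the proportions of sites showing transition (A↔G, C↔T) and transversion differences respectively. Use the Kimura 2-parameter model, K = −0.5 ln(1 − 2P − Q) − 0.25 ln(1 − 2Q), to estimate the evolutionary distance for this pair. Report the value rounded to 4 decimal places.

Mismatches occur at site 9 (A/G, transition), site 11 (A/G, transition), site 25 (T/A, transversion), site 39 (T/A, transversion).
Of the 4 differences, 2 transitions and 2 transversions over 45 sites: P = 2/45 = 0.044444, Q = 2/45 = 0.044444.
d = −0.5·ln(0.866668) − 0.25·ln(0.911112) = −0.5·(-0.143099) − 0.25·(-0.093089) = 0.0948.

0.0948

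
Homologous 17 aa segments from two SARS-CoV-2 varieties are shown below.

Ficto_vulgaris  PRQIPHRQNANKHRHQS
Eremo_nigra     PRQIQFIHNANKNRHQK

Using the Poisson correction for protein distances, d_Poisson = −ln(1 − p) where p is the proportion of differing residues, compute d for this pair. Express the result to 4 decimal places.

0.4353

Differing sites — 5:P/Q; 6:H/F; 7:R/I; 8:Q/H; 13:H/N; 17:S/K.
p = 6/17 = 0.352941.
d = −ln(1 − 0.352941) = −ln(0.647059) = 0.4353.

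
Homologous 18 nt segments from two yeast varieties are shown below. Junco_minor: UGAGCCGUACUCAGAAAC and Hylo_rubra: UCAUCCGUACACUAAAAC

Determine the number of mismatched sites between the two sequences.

5

The sequences differ at positions 2 (G/C), 4 (G/U), 11 (U/A), 13 (A/U), 14 (G/A).
That gives 5 mismatches out of 18 aligned sites, so the Hamming distance is 5.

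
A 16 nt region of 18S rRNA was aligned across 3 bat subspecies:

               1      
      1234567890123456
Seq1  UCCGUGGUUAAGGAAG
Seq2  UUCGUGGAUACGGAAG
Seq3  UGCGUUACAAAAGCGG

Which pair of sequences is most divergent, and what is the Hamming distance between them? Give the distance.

9

Pairwise Hamming distances:
  Seq1 vs Seq2: 3
  Seq1 vs Seq3: 8
  Seq2 vs Seq3: 9
The largest is 9, between Seq2 and Seq3.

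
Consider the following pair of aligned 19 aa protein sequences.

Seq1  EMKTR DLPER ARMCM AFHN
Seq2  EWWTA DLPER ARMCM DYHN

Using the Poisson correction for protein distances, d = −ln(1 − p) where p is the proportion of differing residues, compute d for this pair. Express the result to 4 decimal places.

0.3054

Mismatches occur at site 2 (M/W), site 3 (K/W), site 5 (R/A), site 16 (A/D), site 17 (F/Y).
p = 5/19 = 0.263158.
d = −ln(1 − 0.263158) = −ln(0.736842) = 0.3054.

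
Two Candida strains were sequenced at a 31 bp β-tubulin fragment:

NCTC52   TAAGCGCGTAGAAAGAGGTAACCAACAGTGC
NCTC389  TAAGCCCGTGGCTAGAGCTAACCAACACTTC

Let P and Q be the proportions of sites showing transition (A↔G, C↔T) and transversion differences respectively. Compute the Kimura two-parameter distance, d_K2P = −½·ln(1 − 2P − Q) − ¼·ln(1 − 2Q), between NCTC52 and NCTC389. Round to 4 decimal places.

0.2716

The sequences differ at positions 6 (G/C, transversion), 10 (A/G, transition), 12 (A/C, transversion), 13 (A/T, transversion), 18 (G/C, transversion), 28 (G/C, transversion), 30 (G/T, transversion).
Of the 7 differences, 1 transition and 6 transversions over 31 sites: P = 1/31 = 0.032258, Q = 6/31 = 0.193548.
d = −0.5·ln(0.741936) − 0.25·ln(0.612904) = −0.5·(-0.298492) − 0.25·(-0.489547) = 0.2716.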